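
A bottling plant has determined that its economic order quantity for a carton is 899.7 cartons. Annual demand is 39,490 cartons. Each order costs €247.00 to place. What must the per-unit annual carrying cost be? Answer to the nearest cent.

H ≈ €24.10

The basic EOQ model gives Q* = √(2DS/H); rearrange for the unknown.
From Q* = √(2DS/H): H = 2DS / Q*² = 2 × 39,490 × 247 / 899.7² = 24.1001.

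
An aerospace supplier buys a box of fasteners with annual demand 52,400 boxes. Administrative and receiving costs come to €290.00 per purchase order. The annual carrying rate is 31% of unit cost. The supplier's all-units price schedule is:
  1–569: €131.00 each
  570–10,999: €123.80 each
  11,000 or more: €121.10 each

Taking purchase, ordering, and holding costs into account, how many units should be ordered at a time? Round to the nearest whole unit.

Holding cost per unit per year at price C is H = 0.31·C.
Evaluate total cost at each tier's feasible EOQ or, if the EOQ is below the tier, at the tier's minimum quantity.
Tier 1 (€131.00): EOQ = 865.1 exceeds tier's upper bound 569, so this tier is dominated.
EOQ at €123.80 = 889.9 (feasible in tier 2): TC = 52,400×€123.80 + (52,400/889.9)×290 + (889.9/2)×0.31×€123.80 = €6,521,272.37.
EOQ at €121.10 = 899.8 < 11000, so use break Q=11000: TC = 52,400×€121.10 + (52,400/11000.0)×290 + (11000.0/2)×0.31×€121.10 = €6,553,496.95.
Lowest total cost is €6,521,272.37 at Q = 889.9.

Q* ≈ 890 boxes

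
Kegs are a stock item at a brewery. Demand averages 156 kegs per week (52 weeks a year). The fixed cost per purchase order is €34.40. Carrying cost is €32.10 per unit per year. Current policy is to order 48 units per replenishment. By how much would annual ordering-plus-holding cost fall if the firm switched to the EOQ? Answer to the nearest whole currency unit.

Extra cost ≈ €2,351 per year

Annual demand D = 156 × 52 = 8,112.
EOQ = √(2DS/H) = √(2 × 8,112 × 34.4 / 32.1) ≈ 131.86.
Cost at Q* = (D/Q*)S + (Q*/2)H = √(2DSH) ≈ €4,232.63.
Cost at Q = 48: (8,112/48)×34.4 + (48/2)×32.1 = €5,813.60 + €770.40 = €6,584.00.
Excess = €6,584.00 − €4,232.63 = €2,351.37.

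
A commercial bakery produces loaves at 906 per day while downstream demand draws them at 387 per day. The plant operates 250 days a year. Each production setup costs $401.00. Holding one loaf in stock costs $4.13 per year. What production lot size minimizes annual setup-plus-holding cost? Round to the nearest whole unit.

Annual demand D = 387 × 250 = 96,750.
Production build-up factor (1 − d/p) = 1 − 387/906 = 0.5728.
Q* = √(2DS / (H(1 − d/p))) = √(2 × 96,750 × 401 / (4.13 × 0.5728)).
= √(77,593,500 / 2.3659) ≈ 5726.880.

Q* ≈ 5,727 loaves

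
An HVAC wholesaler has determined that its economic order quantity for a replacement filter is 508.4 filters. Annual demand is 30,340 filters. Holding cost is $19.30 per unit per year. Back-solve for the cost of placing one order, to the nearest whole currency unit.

Squaring Q* = √(2DS/H) gives Q*² = 2DS/H.
From Q* = √(2DS/H): S = Q*²H / (2D) = 508.4² × 19.3 / (2 × 30,340) = 82.2097.

S ≈ $82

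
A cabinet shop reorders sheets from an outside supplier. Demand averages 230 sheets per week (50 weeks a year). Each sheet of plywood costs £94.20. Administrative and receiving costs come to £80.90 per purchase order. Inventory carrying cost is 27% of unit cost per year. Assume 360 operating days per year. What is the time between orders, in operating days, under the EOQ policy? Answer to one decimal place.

T ≈ 8.5 days

Annual demand D = 230 × 50 = 11,500.
Holding cost H = 0.27 × £94.20 = £25.4340 per unit per year.
The optimal lot size = √(2DS/H) = √(2 × 11,500 × 80.9 / 25.434) ≈ 270.48.
Cycle time = Q*/D × 360 = 270.48 / 11,500 × 360 ≈ 8.467 days.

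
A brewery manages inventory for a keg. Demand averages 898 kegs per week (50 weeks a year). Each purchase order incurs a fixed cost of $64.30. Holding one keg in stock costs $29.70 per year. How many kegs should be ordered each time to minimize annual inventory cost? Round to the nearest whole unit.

Annual demand D = 898 × 50 = 44,900.
EOQ = √(2DS / H) = √(2 × 44,900 × 64.3 / 29.7).
= √(5,774,140 / 29.7) = √194,415.4882 ≈ 440.926.

Q* ≈ 441 kegs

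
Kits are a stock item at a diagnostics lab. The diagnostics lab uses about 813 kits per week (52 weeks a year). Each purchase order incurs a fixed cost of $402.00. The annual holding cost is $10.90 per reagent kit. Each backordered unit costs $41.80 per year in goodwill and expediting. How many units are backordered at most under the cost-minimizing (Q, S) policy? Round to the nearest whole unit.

Annual demand D = 813 × 52 = 42,276.
With planned backorders, Q* = √(2DS/H) · √((H+B)/B).
√(2DS/H) = √(2 × 42,276 × 402 / 10.9) = 1765.882.
√((H+B)/B) = √((10.9+41.8)/41.8) = 1.1228.
Q* ≈ 1982.800.
S* = Q* · H/(H+B) = 1982.800 × 10.9/52.7 ≈ 410.105.

S* ≈ 410 kits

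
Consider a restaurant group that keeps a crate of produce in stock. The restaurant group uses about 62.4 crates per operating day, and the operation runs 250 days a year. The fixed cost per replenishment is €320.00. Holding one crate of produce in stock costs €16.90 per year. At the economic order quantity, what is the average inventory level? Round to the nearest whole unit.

Average inventory ≈ 384 crates

Annual demand D = 62.4 × 250 = 15,600.
EOQ = √(2DS/H) = √(2 × 15,600 × 320 / 16.9) ≈ 768.62.
Average inventory = Q*/2 ≈ 768.62 / 2 = 384.308.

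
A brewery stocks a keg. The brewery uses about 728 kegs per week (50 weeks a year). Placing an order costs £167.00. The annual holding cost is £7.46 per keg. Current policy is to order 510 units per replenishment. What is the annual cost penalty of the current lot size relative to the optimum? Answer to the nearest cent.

Extra cost ≈ £4,298.09 per year

Annual demand D = 728 × 50 = 36,400.
EOQ = √(2DS/H) = √(2 × 36,400 × 167 / 7.46) ≈ 1276.60.
Cost at Q* = (D/Q*)S + (Q*/2)H = √(2DSH) ≈ £9,523.43.
Cost at Q = 510: (36,400/510)×167 + (510/2)×7.46 = £11,919.22 + £1,902.30 = £13,821.52.
Excess = £13,821.52 − £9,523.43 = £4,298.09.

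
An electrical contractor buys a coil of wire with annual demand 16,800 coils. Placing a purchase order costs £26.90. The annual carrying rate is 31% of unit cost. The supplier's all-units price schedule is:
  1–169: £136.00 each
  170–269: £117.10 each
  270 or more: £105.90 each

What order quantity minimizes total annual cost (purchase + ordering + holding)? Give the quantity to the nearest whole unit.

Holding cost per unit per year at price C is H = 0.31·C.
Candidates are each tier's EOQ (if it falls in that tier) and each price-break quantity.
EOQ at £136.00 = 146.4 (feasible in tier 1): TC = 16,800×£136.00 + (16,800/146.4)×26.9 + (146.4/2)×0.31×£136.00 = £2,290,973.00.
EOQ at £117.10 = 157.8 < 170, so use break Q=170: TC = 16,800×£117.10 + (16,800/170.0)×26.9 + (170.0/2)×0.31×£117.10 = £1,973,023.94.
EOQ at £105.90 = 165.9 < 270, so use break Q=270: TC = 16,800×£105.90 + (16,800/270.0)×26.9 + (270.0/2)×0.31×£105.90 = £1,785,225.69.
Lowest total cost is £1,785,225.69 at Q = 270.0.

Q* ≈ 270 coils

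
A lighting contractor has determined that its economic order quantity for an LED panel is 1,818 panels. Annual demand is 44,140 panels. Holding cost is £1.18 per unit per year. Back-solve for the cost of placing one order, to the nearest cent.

Invert the EOQ relation Q*² = 2DS/H.
From Q* = √(2DS/H): S = Q*²H / (2D) = 1,818² × 1.18 / (2 × 44,140) = 44.1781.

S ≈ £44.18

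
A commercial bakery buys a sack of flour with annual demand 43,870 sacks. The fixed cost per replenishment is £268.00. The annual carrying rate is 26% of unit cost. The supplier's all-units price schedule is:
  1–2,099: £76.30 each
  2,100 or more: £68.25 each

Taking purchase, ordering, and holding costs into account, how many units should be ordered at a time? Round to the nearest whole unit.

Holding cost per unit per year at price C is H = 0.26·C.
Evaluate total cost at each tier's feasible EOQ or, if the EOQ is below the tier, at the tier's minimum quantity.
EOQ at £76.30 = 1088.7 (feasible in tier 1): TC = 43,870×£76.30 + (43,870/1088.7)×268 + (1088.7/2)×0.26×£76.30 = £3,368,879.08.
EOQ at £68.25 = 1151.1 < 2100, so use break Q=2100: TC = 43,870×£68.25 + (43,870/2100.0)×268 + (2100.0/2)×0.26×£68.25 = £3,018,358.40.
Lowest total cost is £3,018,358.40 at Q = 2100.0.

Q* ≈ 2,100 sacks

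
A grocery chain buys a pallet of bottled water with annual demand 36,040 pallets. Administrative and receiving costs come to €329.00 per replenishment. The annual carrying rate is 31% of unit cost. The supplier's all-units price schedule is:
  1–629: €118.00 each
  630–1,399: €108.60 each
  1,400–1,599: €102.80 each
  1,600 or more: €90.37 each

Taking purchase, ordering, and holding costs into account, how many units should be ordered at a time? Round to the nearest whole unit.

Q* ≈ 1,600 pallets

Holding cost per unit per year at price C is H = 0.31·C.
For each price level, check whether its EOQ is feasible; otherwise the best quantity at that price is the breakpoint.
Tier 1 (€118.00): EOQ = 805.2 exceeds tier's upper bound 629, so this tier is dominated.
EOQ at €108.60 = 839.3 (feasible in tier 2): TC = 36,040×€108.60 + (36,040/839.3)×329 + (839.3/2)×0.31×€108.60 = €3,942,199.38.
EOQ at €102.80 = 862.6 < 1400, so use break Q=1400: TC = 36,040×€102.80 + (36,040/1400.0)×329 + (1400.0/2)×0.31×€102.80 = €3,735,689.00.
EOQ at €90.37 = 920.1 < 1600, so use break Q=1600: TC = 36,040×€90.37 + (36,040/1600.0)×329 + (1600.0/2)×0.31×€90.37 = €3,286,757.29.
Lowest total cost is €3,286,757.29 at Q = 1600.0.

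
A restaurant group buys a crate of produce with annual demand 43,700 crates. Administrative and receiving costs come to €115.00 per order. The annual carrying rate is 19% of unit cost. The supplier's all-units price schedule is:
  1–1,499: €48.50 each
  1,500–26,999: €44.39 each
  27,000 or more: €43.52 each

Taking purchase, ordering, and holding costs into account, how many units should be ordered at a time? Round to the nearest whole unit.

Q* ≈ 1,500 crates

Holding cost per unit per year at price C is H = 0.19·C.
For each price level, check whether its EOQ is feasible; otherwise the best quantity at that price is the breakpoint.
EOQ at €48.50 = 1044.4 (feasible in tier 1): TC = 43,700×€48.50 + (43,700/1044.4)×115 + (1044.4/2)×0.19×€48.50 = €2,129,073.93.
EOQ at €44.39 = 1091.7 < 1500, so use break Q=1500: TC = 43,700×€44.39 + (43,700/1500.0)×115 + (1500.0/2)×0.19×€44.39 = €1,949,518.91.
EOQ at €43.52 = 1102.5 < 27000, so use break Q=27000: TC = 43,700×€43.52 + (43,700/27000.0)×115 + (27000.0/2)×0.19×€43.52 = €2,013,638.93.
Lowest total cost is €1,949,518.91 at Q = 1500.0.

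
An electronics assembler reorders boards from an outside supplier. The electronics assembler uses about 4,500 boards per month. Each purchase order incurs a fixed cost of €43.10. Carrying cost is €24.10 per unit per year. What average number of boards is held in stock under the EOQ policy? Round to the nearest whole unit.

Annual demand D = 4,500 × 12 = 54,000.
The optimal lot size = √(2DS/H) = √(2 × 54,000 × 43.1 / 24.1) ≈ 439.48.
Average inventory = Q*/2 ≈ 439.48 / 2 = 219.741.

Average inventory ≈ 220 boards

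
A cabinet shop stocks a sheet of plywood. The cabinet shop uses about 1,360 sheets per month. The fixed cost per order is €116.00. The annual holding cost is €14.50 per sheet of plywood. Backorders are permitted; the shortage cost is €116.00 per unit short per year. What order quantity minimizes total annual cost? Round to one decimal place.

Q* ≈ 542.0 sheets

Annual demand D = 1,360 × 12 = 16,320.
With planned backorders, Q* = √(2DS/H) · √((H+B)/B).
√(2DS/H) = √(2 × 16,320 × 116 / 14.5) = 510.999.
√((H+B)/B) = √((14.5+116)/116) = 1.0607.
Q* ≈ 541.996.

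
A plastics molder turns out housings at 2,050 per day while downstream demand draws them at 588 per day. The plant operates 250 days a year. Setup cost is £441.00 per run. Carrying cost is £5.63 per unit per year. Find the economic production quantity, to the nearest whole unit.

Annual demand D = 588 × 250 = 147,000.
Production build-up factor (1 − d/p) = 1 − 588/2,050 = 0.7132.
Q* = √(2DS / (H(1 − d/p))) = √(2 × 147,000 × 441 / (5.63 × 0.7132)).
= √(129,654,000 / 4.0152) ≈ 5682.534.

Q* ≈ 5,683 housings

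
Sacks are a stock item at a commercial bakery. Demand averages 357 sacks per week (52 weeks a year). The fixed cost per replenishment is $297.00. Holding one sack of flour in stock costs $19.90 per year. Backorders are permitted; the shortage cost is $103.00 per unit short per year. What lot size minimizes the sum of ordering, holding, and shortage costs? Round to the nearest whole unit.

Q* ≈ 813 sacks

Annual demand D = 357 × 52 = 18,564.
With planned backorders, Q* = √(2DS/H) · √((H+B)/B).
√(2DS/H) = √(2 × 18,564 × 297 / 19.9) = 744.393.
√((H+B)/B) = √((19.9+103)/103) = 1.0923.
Q* ≈ 813.130.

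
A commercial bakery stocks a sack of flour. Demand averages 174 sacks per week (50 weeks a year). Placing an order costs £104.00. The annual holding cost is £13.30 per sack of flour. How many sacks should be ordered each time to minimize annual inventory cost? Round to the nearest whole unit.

Q* ≈ 369 sacks

Annual demand D = 174 × 50 = 8,700.
EOQ = √(2DS / H) = √(2 × 8,700 × 104 / 13.3).
= √(1,809,600 / 13.3) = √136,060.1504 ≈ 368.863.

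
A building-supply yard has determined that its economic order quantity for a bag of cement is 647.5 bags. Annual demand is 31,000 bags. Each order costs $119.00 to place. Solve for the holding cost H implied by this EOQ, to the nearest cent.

Squaring Q* = √(2DS/H) gives Q*² = 2DS/H.
From Q* = √(2DS/H): H = 2DS / Q*² = 2 × 31,000 × 119 / 647.5² = 17.5978.

H ≈ $17.60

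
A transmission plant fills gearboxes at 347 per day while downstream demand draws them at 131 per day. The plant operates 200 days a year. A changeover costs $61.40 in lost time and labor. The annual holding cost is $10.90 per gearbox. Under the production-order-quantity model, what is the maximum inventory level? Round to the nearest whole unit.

I_max ≈ 429 gearboxes

Annual demand D = 131 × 200 = 26,200.
Production build-up factor (1 − d/p) = 1 − 131/347 = 0.6225.
Q* = √(2DS / (H(1 − d/p))) = √(2 × 26,200 × 61.4 / (10.9 × 0.6225)).
= √(3,217,360 / 6.785) ≈ 688.612.
Maximum inventory = Q*(1 − d/p) = 688.612 × 0.6225 ≈ 428.646.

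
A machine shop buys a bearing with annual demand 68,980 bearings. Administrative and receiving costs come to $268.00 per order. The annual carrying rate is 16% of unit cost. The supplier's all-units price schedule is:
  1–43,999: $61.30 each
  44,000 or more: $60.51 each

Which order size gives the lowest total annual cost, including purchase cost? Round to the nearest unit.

Holding cost per unit per year at price C is H = 0.16·C.
For each price level, check whether its EOQ is feasible; otherwise the best quantity at that price is the breakpoint.
EOQ at $61.30 = 1941.6 (feasible in tier 1): TC = 68,980×$61.30 + (68,980/1941.6)×268 + (1941.6/2)×0.16×$61.30 = $4,247,516.95.
EOQ at $60.51 = 1954.2 < 44000, so use break Q=44000: TC = 68,980×$60.51 + (68,980/44000.0)×268 + (44000.0/2)×0.16×$60.51 = $4,387,395.15.
Lowest total cost is $4,247,516.95 at Q = 1941.6.

Q* ≈ 1,942 bearings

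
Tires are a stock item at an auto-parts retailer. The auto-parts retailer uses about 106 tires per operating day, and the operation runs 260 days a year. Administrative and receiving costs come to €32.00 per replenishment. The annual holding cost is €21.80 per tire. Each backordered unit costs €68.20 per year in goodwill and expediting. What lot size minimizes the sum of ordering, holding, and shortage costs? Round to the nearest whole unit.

Q* ≈ 327 tires

Annual demand D = 106 × 260 = 27,560.
With planned backorders, Q* = √(2DS/H) · √((H+B)/B).
√(2DS/H) = √(2 × 27,560 × 32 / 21.8) = 284.447.
√((H+B)/B) = √((21.8+68.2)/68.2) = 1.1488.
Q* ≈ 326.761.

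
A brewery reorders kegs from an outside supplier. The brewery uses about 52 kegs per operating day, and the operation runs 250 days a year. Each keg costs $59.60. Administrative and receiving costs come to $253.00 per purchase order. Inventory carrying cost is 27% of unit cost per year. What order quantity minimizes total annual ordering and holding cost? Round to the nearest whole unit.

Q* ≈ 639 kegs

Annual demand D = 52 × 250 = 13,000.
Holding cost H = 0.27 × $59.60 = $16.0920 per unit per year.
EOQ = √(2DS / H) = √(2 × 13,000 × 253 / 16.092).
= √(6,578,000 / 16.092) = √408,774.5464 ≈ 639.355.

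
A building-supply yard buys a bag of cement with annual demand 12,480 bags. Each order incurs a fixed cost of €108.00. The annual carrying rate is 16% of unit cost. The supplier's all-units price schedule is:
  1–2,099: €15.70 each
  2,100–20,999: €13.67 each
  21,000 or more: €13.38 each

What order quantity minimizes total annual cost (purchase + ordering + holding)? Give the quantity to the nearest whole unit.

Q* ≈ 2,100 bags

Holding cost per unit per year at price C is H = 0.16·C.
Evaluate total cost at each tier's feasible EOQ or, if the EOQ is below the tier, at the tier's minimum quantity.
EOQ at €15.70 = 1035.9 (feasible in tier 1): TC = 12,480×€15.70 + (12,480/1035.9)×108 + (1035.9/2)×0.16×€15.70 = €198,538.22.
EOQ at €13.67 = 1110.2 < 2100, so use break Q=2100: TC = 12,480×€13.67 + (12,480/2100.0)×108 + (2100.0/2)×0.16×€13.67 = €173,539.99.
EOQ at €13.38 = 1122.1 < 21000, so use break Q=21000: TC = 12,480×€13.38 + (12,480/21000.0)×108 + (21000.0/2)×0.16×€13.38 = €189,524.98.
Lowest total cost is €173,539.99 at Q = 2100.0.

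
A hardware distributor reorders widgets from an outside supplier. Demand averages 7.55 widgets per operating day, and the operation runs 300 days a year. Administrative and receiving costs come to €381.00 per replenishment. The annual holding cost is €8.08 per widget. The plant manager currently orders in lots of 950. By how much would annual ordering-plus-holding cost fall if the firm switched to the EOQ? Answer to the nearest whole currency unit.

Extra cost ≈ €1,012 per year

Annual demand D = 7.55 × 300 = 2,265.
EOQ = √(2DS/H) = √(2 × 2,265 × 381 / 8.08) ≈ 462.17.
Cost at Q* = (D/Q*)S + (Q*/2)H = √(2DSH) ≈ €3,734.37.
Cost at Q = 950: (2,265/950)×381 + (950/2)×8.08 = €908.38 + €3,838.00 = €4,746.38.
Excess = €4,746.38 − €3,734.37 = €1,012.01.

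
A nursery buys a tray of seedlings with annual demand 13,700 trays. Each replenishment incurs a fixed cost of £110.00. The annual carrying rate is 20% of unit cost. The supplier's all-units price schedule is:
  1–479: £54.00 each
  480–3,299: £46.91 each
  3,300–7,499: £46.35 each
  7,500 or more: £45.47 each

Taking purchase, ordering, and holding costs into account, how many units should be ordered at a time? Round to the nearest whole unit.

Q* ≈ 567 trays

Holding cost per unit per year at price C is H = 0.20·C.
Evaluate total cost at each tier's feasible EOQ or, if the EOQ is below the tier, at the tier's minimum quantity.
Tier 1 (£54.00): EOQ = 528.3 exceeds tier's upper bound 479, so this tier is dominated.
EOQ at £46.91 = 566.8 (feasible in tier 2): TC = 13,700×£46.91 + (13,700/566.8)×110 + (566.8/2)×0.20×£46.91 = £647,984.64.
EOQ at £46.35 = 570.2 < 3300, so use break Q=3300: TC = 13,700×£46.35 + (13,700/3300.0)×110 + (3300.0/2)×0.20×£46.35 = £650,747.17.
EOQ at £45.47 = 575.7 < 7500, so use break Q=7500: TC = 13,700×£45.47 + (13,700/7500.0)×110 + (7500.0/2)×0.20×£45.47 = £657,242.43.
Lowest total cost is £647,984.64 at Q = 566.8.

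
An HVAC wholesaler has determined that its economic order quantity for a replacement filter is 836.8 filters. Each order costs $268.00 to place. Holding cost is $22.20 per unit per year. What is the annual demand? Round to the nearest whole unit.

Invert the EOQ relation Q*² = 2DS/H.
From Q* = √(2DS/H): D = Q*²H / (2S) = 836.8² × 22.2 / (2 × 268) = 29002.239.

D ≈ 29,002 filters per year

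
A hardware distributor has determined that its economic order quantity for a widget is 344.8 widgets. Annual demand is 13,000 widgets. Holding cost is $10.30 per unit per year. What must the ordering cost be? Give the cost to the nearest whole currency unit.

S ≈ $47

The basic EOQ model gives Q* = √(2DS/H); rearrange for the unknown.
From Q* = √(2DS/H): S = Q*²H / (2D) = 344.8² × 10.3 / (2 × 13,000) = 47.0976.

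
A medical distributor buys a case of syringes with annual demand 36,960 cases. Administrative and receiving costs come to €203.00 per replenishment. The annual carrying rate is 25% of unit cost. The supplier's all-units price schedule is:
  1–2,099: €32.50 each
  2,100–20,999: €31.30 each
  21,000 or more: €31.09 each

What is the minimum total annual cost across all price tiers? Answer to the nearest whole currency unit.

Holding cost per unit per year at price C is H = 0.25·C.
Candidates are each tier's EOQ (if it falls in that tier) and each price-break quantity.
EOQ at €32.50 = 1359.0 (feasible in tier 1): TC = 36,960×€32.50 + (36,960/1359.0)×203 + (1359.0/2)×0.25×€32.50 = €1,212,241.82.
EOQ at €31.30 = 1384.8 < 2100, so use break Q=2100: TC = 36,960×€31.30 + (36,960/2100.0)×203 + (2100.0/2)×0.25×€31.30 = €1,168,637.05.
EOQ at €31.09 = 1389.5 < 21000, so use break Q=21000: TC = 36,960×€31.09 + (36,960/21000.0)×203 + (21000.0/2)×0.25×€31.09 = €1,231,054.93.
Lowest total cost among the candidates is at Q = 2100.0.

TC* ≈ €1,168,637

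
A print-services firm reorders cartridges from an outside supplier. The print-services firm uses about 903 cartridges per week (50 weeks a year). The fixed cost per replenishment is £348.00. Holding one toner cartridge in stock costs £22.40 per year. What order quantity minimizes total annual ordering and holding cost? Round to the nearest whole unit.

Q* ≈ 1,184 cartridges

Annual demand D = 903 × 50 = 45,150.
EOQ = √(2DS / H) = √(2 × 45,150 × 348 / 22.4).
= √(31,424,400 / 22.4) = √1,402,875 ≈ 1184.430.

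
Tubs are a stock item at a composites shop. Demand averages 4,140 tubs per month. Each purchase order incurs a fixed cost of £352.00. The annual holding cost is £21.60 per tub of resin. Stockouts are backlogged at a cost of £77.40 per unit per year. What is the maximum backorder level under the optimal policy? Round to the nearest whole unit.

S* ≈ 314 tubs

Annual demand D = 4,140 × 12 = 49,680.
With planned backorders, Q* = √(2DS/H) · √((H+B)/B).
√(2DS/H) = √(2 × 49,680 × 352 / 21.6) = 1272.478.
√((H+B)/B) = √((21.6+77.4)/77.4) = 1.1310.
Q* ≈ 1439.121.
S* = Q* · H/(H+B) = 1439.121 × 21.6/99 ≈ 313.990.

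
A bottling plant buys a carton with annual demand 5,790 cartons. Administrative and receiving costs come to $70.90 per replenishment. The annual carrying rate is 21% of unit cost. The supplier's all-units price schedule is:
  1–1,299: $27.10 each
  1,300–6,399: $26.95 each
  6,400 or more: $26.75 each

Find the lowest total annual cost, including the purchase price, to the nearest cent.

Holding cost per unit per year at price C is H = 0.21·C.
Candidates are each tier's EOQ (if it falls in that tier) and each price-break quantity.
EOQ at $27.10 = 379.8 (feasible in tier 1): TC = 5,790×$27.10 + (5,790/379.8)×70.9 + (379.8/2)×0.21×$27.10 = $159,070.58.
EOQ at $26.95 = 380.9 < 1300, so use break Q=1300: TC = 5,790×$26.95 + (5,790/1300.0)×70.9 + (1300.0/2)×0.21×$26.95 = $160,034.95.
EOQ at $26.75 = 382.3 < 6400, so use break Q=6400: TC = 5,790×$26.75 + (5,790/6400.0)×70.9 + (6400.0/2)×0.21×$26.75 = $172,922.64.
Lowest total cost among the candidates is at Q = 379.8.

TC* ≈ $159,070.58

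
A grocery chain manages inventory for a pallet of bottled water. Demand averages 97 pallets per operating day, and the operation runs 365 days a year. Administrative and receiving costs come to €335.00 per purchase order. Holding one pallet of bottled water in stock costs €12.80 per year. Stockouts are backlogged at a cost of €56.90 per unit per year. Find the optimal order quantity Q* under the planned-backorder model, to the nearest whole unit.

Annual demand D = 97 × 365 = 35,405.
With planned backorders, Q* = √(2DS/H) · √((H+B)/B).
√(2DS/H) = √(2 × 35,405 × 335 / 12.8) = 1361.334.
√((H+B)/B) = √((12.8+56.9)/56.9) = 1.1068.
Q* ≈ 1506.694.

Q* ≈ 1,507 pallets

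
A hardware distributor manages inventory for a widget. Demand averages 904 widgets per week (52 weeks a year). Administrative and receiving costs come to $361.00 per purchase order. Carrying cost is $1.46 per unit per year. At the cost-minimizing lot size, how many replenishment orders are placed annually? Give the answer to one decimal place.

Annual demand D = 904 × 52 = 47,008.
Q* = √(2DS/H) = √(2 × 47,008 × 361 / 1.46) ≈ 4821.45.
Orders per year = D / Q* = 47,008 / 4821.45 ≈ 9.750.

N ≈ 9.7 orders per year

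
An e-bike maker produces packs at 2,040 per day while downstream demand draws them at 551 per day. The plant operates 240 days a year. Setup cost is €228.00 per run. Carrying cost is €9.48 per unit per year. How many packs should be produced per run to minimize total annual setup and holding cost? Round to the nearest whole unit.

Annual demand D = 551 × 240 = 132,240.
Production build-up factor (1 − d/p) = 1 − 551/2,040 = 0.7299.
Q* = √(2DS / (H(1 − d/p))) = √(2 × 132,240 × 228 / (9.48 × 0.7299)).
= √(60,301,440 / 6.9195) ≈ 2952.075.

Q* ≈ 2,952 packs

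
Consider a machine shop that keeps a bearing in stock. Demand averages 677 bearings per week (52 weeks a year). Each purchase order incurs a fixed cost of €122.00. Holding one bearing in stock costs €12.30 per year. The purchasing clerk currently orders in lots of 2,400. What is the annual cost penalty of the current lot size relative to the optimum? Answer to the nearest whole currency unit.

Annual demand D = 677 × 52 = 35,204.
EOQ = √(2DS/H) = √(2 × 35,204 × 122 / 12.3) ≈ 835.68.
Cost at Q* = (D/Q*)S + (Q*/2)H = √(2DSH) ≈ €10,278.83.
Cost at Q = 2,400: (35,204/2,400)×122 + (2,400/2)×12.3 = €1,789.54 + €14,760.00 = €16,549.54.
Excess = €16,549.54 − €10,278.83 = €6,270.71.

Extra cost ≈ €6,271 per year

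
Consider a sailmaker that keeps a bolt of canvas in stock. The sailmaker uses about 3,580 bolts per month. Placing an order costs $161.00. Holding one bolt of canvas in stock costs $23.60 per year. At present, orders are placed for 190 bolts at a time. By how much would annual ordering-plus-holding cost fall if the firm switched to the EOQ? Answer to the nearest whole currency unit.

Extra cost ≈ $20,577 per year

Annual demand D = 3,580 × 12 = 42,960.
EOQ = √(2DS/H) = √(2 × 42,960 × 161 / 23.6) ≈ 765.60.
Cost at Q* = (D/Q*)S + (Q*/2)H = √(2DSH) ≈ $18,068.25.
Cost at Q = 190: (42,960/190)×161 + (190/2)×23.6 = $36,402.95 + $2,242.00 = $38,644.95.
Excess = $38,644.95 − $18,068.25 = $20,576.70.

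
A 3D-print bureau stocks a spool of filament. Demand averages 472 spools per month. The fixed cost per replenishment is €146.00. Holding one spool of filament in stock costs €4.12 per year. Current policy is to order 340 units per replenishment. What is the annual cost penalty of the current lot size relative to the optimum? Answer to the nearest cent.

Extra cost ≈ €522.22 per year

Annual demand D = 472 × 12 = 5,664.
EOQ = √(2DS/H) = √(2 × 5,664 × 146 / 4.12) ≈ 633.58.
Cost at Q* = (D/Q*)S + (Q*/2)H = √(2DSH) ≈ €2,610.37.
Cost at Q = 340: (5,664/340)×146 + (340/2)×4.12 = €2,432.19 + €700.40 = €3,132.59.
Excess = €3,132.59 − €2,610.37 = €522.22.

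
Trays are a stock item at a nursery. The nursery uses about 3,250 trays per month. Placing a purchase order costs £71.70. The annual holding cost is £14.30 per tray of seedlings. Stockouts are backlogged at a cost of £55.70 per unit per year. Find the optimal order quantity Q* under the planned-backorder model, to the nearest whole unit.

Q* ≈ 701 trays

Annual demand D = 3,250 × 12 = 39,000.
With planned backorders, Q* = √(2DS/H) · √((H+B)/B).
√(2DS/H) = √(2 × 39,000 × 71.7 / 14.3) = 625.373.
√((H+B)/B) = √((14.3+55.7)/55.7) = 1.1210.
Q* ≈ 701.068.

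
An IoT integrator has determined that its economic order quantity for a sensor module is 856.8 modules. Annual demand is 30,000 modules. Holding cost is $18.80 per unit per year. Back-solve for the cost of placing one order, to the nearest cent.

The basic EOQ model gives Q* = √(2DS/H); rearrange for the unknown.
From Q* = √(2DS/H): S = Q*²H / (2D) = 856.8² × 18.8 / (2 × 30,000) = 230.0200.

S ≈ $230.02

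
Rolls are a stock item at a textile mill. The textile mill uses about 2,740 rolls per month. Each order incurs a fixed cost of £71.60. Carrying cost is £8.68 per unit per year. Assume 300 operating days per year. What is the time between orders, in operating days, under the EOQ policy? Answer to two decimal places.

Annual demand D = 2,740 × 12 = 32,880.
EOQ = √(2DS/H) = √(2 × 32,880 × 71.6 / 8.68) ≈ 736.51.
Cycle time = Q*/D × 300 = 736.51 / 32,880 × 300 ≈ 6.720 days.

T ≈ 6.72 days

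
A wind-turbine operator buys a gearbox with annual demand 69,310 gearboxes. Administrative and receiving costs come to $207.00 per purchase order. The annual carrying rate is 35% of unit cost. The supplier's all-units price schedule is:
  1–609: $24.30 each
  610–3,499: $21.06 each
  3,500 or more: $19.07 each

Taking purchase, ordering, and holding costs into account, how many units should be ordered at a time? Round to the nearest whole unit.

Holding cost per unit per year at price C is H = 0.35·C.
Evaluate total cost at each tier's feasible EOQ or, if the EOQ is below the tier, at the tier's minimum quantity.
Tier 1 ($24.30): EOQ = 1836.8 exceeds tier's upper bound 609, so this tier is dominated.
EOQ at $21.06 = 1973.0 (feasible in tier 2): TC = 69,310×$21.06 + (69,310/1973.0)×207 + (1973.0/2)×0.35×$21.06 = $1,474,211.85.
EOQ at $19.07 = 2073.4 < 3500, so use break Q=3500: TC = 69,310×$19.07 + (69,310/3500.0)×207 + (3500.0/2)×0.35×$19.07 = $1,337,521.27.
Lowest total cost is $1,337,521.27 at Q = 3500.0.

Q* ≈ 3,500 gearboxes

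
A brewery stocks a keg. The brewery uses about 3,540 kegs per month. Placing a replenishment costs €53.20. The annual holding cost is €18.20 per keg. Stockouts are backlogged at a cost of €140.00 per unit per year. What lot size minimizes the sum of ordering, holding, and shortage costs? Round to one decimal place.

Annual demand D = 3,540 × 12 = 42,480.
With planned backorders, Q* = √(2DS/H) · √((H+B)/B).
√(2DS/H) = √(2 × 42,480 × 53.2 / 18.2) = 498.342.
√((H+B)/B) = √((18.2+140)/140) = 1.0630.
Q* ≈ 529.745.

Q* ≈ 529.7 kegs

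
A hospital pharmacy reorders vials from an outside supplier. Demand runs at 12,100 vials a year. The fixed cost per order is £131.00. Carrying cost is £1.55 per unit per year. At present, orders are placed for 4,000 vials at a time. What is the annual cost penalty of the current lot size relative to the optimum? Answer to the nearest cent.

Extra cost ≈ £1,279.56 per year

EOQ = √(2DS/H) = √(2 × 12,100 × 131 / 1.55) ≈ 1430.14.
Cost at Q* = (D/Q*)S + (Q*/2)H = √(2DSH) ≈ £2,216.71.
Cost at Q = 4,000: (12,100/4,000)×131 + (4,000/2)×1.55 = £396.27 + £3,100.00 = £3,496.28.
Excess = £3,496.28 − £2,216.71 = £1,279.56.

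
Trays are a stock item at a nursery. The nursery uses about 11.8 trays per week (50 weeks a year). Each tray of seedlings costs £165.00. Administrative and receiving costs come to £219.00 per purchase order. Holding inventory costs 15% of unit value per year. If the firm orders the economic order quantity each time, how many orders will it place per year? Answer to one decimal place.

N ≈ 5.8 orders per year

Annual demand D = 11.8 × 50 = 590.
Holding cost H = 0.15 × £165.00 = £24.7500 per unit per year.
The optimal lot size = √(2DS/H) = √(2 × 590 × 219 / 24.75) ≈ 102.18.
Orders per year = D / Q* = 590 / 102.18 ≈ 5.774.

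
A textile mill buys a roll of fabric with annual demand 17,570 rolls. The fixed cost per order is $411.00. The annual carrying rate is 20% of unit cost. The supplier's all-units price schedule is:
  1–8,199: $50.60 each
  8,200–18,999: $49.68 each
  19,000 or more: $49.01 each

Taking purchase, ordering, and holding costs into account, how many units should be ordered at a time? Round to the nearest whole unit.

Holding cost per unit per year at price C is H = 0.20·C.
For each price level, check whether its EOQ is feasible; otherwise the best quantity at that price is the breakpoint.
EOQ at $50.60 = 1194.6 (feasible in tier 1): TC = 17,570×$50.60 + (17,570/1194.6)×411 + (1194.6/2)×0.20×$50.60 = $901,131.60.
EOQ at $49.68 = 1205.6 < 8200, so use break Q=8200: TC = 17,570×$49.68 + (17,570/8200.0)×411 + (8200.0/2)×0.20×$49.68 = $914,495.84.
EOQ at $49.01 = 1213.8 < 19000, so use break Q=19000: TC = 17,570×$49.01 + (17,570/19000.0)×411 + (19000.0/2)×0.20×$49.01 = $954,604.77.
Lowest total cost is $901,131.60 at Q = 1194.6.

Q* ≈ 1,195 rolls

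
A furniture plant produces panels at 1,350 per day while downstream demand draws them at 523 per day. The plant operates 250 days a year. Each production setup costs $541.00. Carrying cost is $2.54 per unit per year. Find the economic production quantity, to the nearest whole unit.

Annual demand D = 523 × 250 = 130,750.
Production build-up factor (1 − d/p) = 1 − 523/1,350 = 0.6126.
Q* = √(2DS / (H(1 − d/p))) = √(2 × 130,750 × 541 / (2.54 × 0.6126)).
= √(141,471,500 / 1.556) ≈ 9535.243.

Q* ≈ 9,535 panels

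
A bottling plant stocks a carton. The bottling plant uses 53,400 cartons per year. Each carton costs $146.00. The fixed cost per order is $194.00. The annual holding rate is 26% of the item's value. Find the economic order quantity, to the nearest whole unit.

Q* ≈ 739 cartons

Holding cost H = 0.26 × $146.00 = $37.9600 per unit per year.
EOQ = √(2DS / H) = √(2 × 53,400 × 194 / 37.96).
= √(20,719,200 / 37.96) = √545,816.6491 ≈ 738.794.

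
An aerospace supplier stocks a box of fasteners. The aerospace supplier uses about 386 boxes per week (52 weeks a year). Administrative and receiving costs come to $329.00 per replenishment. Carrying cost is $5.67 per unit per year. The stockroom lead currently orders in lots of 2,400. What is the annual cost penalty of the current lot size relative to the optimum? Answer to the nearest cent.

Annual demand D = 386 × 52 = 20,072.
EOQ = √(2DS/H) = √(2 × 20,072 × 329 / 5.67) ≈ 1526.22.
Cost at Q* = (D/Q*)S + (Q*/2)H = √(2DSH) ≈ $8,653.66.
Cost at Q = 2,400: (20,072/2,400)×329 + (2,400/2)×5.67 = $2,751.54 + $6,804.00 = $9,555.54.
Excess = $9,555.54 − $8,653.66 = $901.88.

Extra cost ≈ $901.88 per year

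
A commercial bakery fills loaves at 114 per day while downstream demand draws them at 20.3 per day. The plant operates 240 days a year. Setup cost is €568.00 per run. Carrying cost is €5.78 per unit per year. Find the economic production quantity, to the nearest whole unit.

Q* ≈ 1,079 loaves

Annual demand D = 20.3 × 240 = 4,872.
Production build-up factor (1 − d/p) = 1 − 20.3/114 = 0.8219.
Q* = √(2DS / (H(1 − d/p))) = √(2 × 4,872 × 568 / (5.78 × 0.8219)).
= √(5,534,592 / 4.7508) ≈ 1079.348.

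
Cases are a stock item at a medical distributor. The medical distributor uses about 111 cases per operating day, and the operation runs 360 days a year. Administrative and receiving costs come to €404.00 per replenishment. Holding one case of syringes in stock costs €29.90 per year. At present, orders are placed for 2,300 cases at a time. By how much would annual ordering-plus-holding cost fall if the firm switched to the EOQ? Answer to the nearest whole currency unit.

Annual demand D = 111 × 360 = 39,960.
EOQ = √(2DS/H) = √(2 × 39,960 × 404 / 29.9) ≈ 1039.16.
Cost at Q* = (D/Q*)S + (Q*/2)H = √(2DSH) ≈ €31,070.91.
Cost at Q = 2,300: (39,960/2,300)×404 + (2,300/2)×29.9 = €7,019.06 + €34,385.00 = €41,404.06.
Excess = €41,404.06 − €31,070.91 = €10,333.15.

Extra cost ≈ €10,333 per year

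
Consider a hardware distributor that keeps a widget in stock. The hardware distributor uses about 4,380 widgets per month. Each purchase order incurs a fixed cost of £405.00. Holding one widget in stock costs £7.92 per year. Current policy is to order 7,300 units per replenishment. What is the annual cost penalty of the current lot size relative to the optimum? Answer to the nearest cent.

Extra cost ≈ £13,461.46 per year

Annual demand D = 4,380 × 12 = 52,560.
EOQ = √(2DS/H) = √(2 × 52,560 × 405 / 7.92) ≈ 2318.50.
Cost at Q* = (D/Q*)S + (Q*/2)H = √(2DSH) ≈ £18,362.54.
Cost at Q = 7,300: (52,560/7,300)×405 + (7,300/2)×7.92 = £2,916.00 + £28,908.00 = £31,824.00.
Excess = £31,824.00 − £18,362.54 = £13,461.46.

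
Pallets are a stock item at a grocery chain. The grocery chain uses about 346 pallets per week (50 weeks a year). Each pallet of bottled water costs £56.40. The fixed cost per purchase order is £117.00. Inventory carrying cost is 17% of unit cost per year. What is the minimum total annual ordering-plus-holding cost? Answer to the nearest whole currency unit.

Annual demand D = 346 × 50 = 17,300.
Holding cost H = 0.17 × £56.40 = £9.5880 per unit per year.
The optimal lot size = √(2DS/H) = √(2 × 17,300 × 117 / 9.588) ≈ 649.78.
At Q*, ordering cost (D/Q*)S equals holding cost (Q*/2)H, each = √(DSH/2).
Minimum total = √(2DSH) = √(2 × 17,300 × 117 × 9.588) ≈ 6230.100.

TC* ≈ £6,230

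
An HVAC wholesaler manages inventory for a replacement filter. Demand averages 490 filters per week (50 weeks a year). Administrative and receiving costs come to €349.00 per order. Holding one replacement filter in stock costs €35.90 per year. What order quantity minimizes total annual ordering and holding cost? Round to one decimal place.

Annual demand D = 490 × 50 = 24,500.
EOQ = √(2DS / H) = √(2 × 24,500 × 349 / 35.9).
= √(17,101,000 / 35.9) = √476,350.9749 ≈ 690.182.

Q* ≈ 690.2 filters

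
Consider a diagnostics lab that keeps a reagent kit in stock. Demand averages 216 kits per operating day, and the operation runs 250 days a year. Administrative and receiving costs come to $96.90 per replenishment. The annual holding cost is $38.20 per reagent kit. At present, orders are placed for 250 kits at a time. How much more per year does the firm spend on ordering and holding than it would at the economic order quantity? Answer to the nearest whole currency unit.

Extra cost ≈ $5,711 per year

Annual demand D = 216 × 250 = 54,000.
EOQ = √(2DS/H) = √(2 × 54,000 × 96.9 / 38.2) ≈ 523.41.
Cost at Q* = (D/Q*)S + (Q*/2)H = √(2DSH) ≈ $19,994.27.
Cost at Q = 250: (54,000/250)×96.9 + (250/2)×38.2 = $20,930.40 + $4,775.00 = $25,705.40.
Excess = $25,705.40 − $19,994.27 = $5,711.13.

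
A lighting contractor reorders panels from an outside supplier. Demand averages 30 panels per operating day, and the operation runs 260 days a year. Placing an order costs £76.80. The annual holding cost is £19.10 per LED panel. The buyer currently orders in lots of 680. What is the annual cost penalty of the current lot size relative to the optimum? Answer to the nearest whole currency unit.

Annual demand D = 30 × 260 = 7,800.
EOQ = √(2DS/H) = √(2 × 7,800 × 76.8 / 19.1) ≈ 250.45.
Cost at Q* = (D/Q*)S + (Q*/2)H = √(2DSH) ≈ £4,783.65.
Cost at Q = 680: (7,800/680)×76.8 + (680/2)×19.1 = £880.94 + £6,494.00 = £7,374.94.
Excess = £7,374.94 − £4,783.65 = £2,591.29.

Extra cost ≈ £2,591 per year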